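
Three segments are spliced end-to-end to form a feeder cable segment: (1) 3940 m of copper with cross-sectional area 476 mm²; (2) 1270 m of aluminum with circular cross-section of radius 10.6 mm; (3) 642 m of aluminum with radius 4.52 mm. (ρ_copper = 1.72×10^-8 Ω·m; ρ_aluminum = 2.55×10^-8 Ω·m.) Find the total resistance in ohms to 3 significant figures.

Seg 1: A = 476 mm² = 4.760e-04 m²
R_1 = (1.72×10^-8)(3940)/(4.760e-04) = 0.1424 Ω
Seg 2: A = πr² = π(1.0600e-02 m)² = 3.530e-04 m²
R_2 = (2.55×10^-8)(1270)/(3.530e-04) = 0.09174 Ω
Seg 3: A = πr² = π(4.5200e-03 m)² = 6.418e-05 m²
R_3 = (2.55×10^-8)(642)/(6.418e-05) = 0.2551 Ω
R_total = R_1 + R_2 + R_3 = 0.489 Ω

0.489 Ω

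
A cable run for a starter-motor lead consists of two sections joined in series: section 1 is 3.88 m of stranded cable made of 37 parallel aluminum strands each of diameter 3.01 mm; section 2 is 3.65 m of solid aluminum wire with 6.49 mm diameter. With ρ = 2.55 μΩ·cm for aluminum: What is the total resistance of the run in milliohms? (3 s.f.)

3.19 mΩ

ρ = 2.55 μΩ·cm = 2.55×10^-8 Ω·m
Section 1: A_strand = π(1.5050e-03)² = 7.116e-06 m²; R₁ = ρL/(N·A_s) = (2.55×10^-8)(3.88)/(37×7.116e-06) = 3.758×10^-4 Ω
Section 2: A = π(d/2)² = π(3.2450e-03 m)² = 3.308e-05 m²
R₂ = (2.55×10^-8)(3.65)/(3.308e-05) = 0.002814 Ω
R = R₁ + R₂ = 3.19 mΩ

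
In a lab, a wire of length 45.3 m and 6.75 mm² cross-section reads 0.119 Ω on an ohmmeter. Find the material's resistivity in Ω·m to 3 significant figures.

A = 6.75 mm² = 6.750e-06 m²
ρ = RA/L = (0.119)(6.750e-06)/(45.3) = 1.77×10^-8 Ω·m

1.77×10^-8 Ω·m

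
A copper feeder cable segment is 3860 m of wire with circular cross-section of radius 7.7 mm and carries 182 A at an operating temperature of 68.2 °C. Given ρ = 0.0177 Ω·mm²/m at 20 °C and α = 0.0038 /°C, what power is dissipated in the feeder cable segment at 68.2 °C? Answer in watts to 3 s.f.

ρ = 0.0177 Ω·mm²/m = 1.77×10^-8 Ω·m
A = πr² = π(7.7000e-03 m)² = 1.863e-04 m²
R₍20₎ = ρL/A = (1.77×10^-8)(3860)/(1.863e-04) = 0.3668 Ω
R₍68.2₎ = R₍20₎(1 + αΔT) = 0.3668 × (1 + 0.0038×48.2) = 0.434 Ω
P = I²R = (182)² × 0.434 = 14400 W

14400 W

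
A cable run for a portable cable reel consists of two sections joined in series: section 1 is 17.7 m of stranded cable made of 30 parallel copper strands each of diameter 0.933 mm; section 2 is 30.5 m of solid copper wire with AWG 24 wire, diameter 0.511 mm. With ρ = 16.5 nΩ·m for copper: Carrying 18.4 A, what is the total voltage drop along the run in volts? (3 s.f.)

ρ = 16.5 nΩ·m = 1.65×10^-8 Ω·m
Section 1: A_strand = π(4.6650e-04)² = 6.837e-07 m²; R₁ = ρL/(N·A_s) = (1.65×10^-8)(17.7)/(30×6.837e-07) = 0.01424 Ω
Section 2: A = π(0.511/2 mm)² = π(2.5550e-04 m)² = 2.051e-07 m²
R₂ = (1.65×10^-8)(30.5)/(2.051e-07) = 2.454 Ω
R = R₁ + R₂ = 2.468 Ω
V = IR = 18.4 × 2.468 = 45.4 V

45.4 V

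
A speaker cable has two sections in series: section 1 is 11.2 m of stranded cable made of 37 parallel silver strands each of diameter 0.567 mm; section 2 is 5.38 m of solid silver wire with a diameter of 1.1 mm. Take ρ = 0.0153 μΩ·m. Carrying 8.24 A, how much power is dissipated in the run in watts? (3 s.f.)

7.13 W

ρ = 0.0153 μΩ·m = 1.53×10^-8 Ω·m
Section 1: A_strand = π(2.8350e-04)² = 2.525e-07 m²; R₁ = ρL/(N·A_s) = (1.53×10^-8)(11.2)/(37×2.525e-07) = 0.01834 Ω
Section 2: A = π(d/2)² = π(5.5000e-04 m)² = 9.503e-07 m²
R₂ = (1.53×10^-8)(5.38)/(9.503e-07) = 0.08662 Ω
R = R₁ + R₂ = 0.105 Ω
P = I²R = (8.24)² × 0.105 = 7.13 W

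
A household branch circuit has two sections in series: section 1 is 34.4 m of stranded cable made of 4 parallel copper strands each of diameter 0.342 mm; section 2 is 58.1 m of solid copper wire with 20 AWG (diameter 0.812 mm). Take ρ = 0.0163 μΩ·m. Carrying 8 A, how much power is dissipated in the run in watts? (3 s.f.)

215 W

ρ = 0.0163 μΩ·m = 1.63×10^-8 Ω·m
Section 1: A_strand = π(1.7100e-04)² = 9.186e-08 m²; R₁ = ρL/(N·A_s) = (1.63×10^-8)(34.4)/(4×9.186e-08) = 1.526 Ω
Section 2: A = π(0.812/2 mm)² = π(4.0600e-04 m)² = 5.178e-07 m²
R₂ = (1.63×10^-8)(58.1)/(5.178e-07) = 1.829 Ω
R = R₁ + R₂ = 3.355 Ω
P = I²R = (8)² × 3.355 = 215 W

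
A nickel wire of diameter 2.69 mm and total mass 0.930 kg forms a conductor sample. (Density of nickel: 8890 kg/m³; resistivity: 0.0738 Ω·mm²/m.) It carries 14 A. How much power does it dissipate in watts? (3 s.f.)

ρ = 0.0738 Ω·mm²/m = 7.38×10^-8 Ω·m
A = π(d/2)² = π(1.3450e-03 m)² = 5.6832e-06 m²
L = m/(density·A) = 0.93/(8890×5.6832e-06) = 18.41 m
R = ρL/A = (7.38×10^-8)(18.41)/(5.6832e-06) = 0.239 Ω
P = I²R = (14)² × 0.239 = 46.8 W

46.8 W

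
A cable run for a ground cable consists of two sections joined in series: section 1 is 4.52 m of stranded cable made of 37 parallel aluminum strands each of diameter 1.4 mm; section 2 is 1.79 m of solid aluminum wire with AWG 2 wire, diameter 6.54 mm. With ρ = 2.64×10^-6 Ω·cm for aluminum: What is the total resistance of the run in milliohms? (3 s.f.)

3.50 mΩ

ρ = 2.64×10^-6 Ω·cm = 2.64×10^-8 Ω·m
Section 1: A_strand = π(7.0000e-04)² = 1.539e-06 m²; R₁ = ρL/(N·A_s) = (2.64×10^-8)(4.52)/(37×1.539e-06) = 0.002095 Ω
Section 2: A = π(6.54/2 mm)² = π(3.2700e-03 m)² = 3.359e-05 m²
R₂ = (2.64×10^-8)(1.79)/(3.359e-05) = 0.001407 Ω
R = R₁ + R₂ = 3.50 mΩ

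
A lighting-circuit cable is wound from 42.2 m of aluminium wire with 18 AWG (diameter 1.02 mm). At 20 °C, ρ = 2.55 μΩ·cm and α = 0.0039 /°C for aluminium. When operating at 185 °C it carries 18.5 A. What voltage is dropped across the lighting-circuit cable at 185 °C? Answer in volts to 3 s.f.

40.0 V

ρ = 2.55 μΩ·cm = 2.55×10^-8 Ω·m
A = π(1.02/2 mm)² = π(5.1000e-04 m)² = 8.171e-07 m²
R₍20₎ = ρL/A = (2.55×10^-8)(42.2)/(8.171e-07) = 1.317 Ω
R₍185₎ = R₍20₎(1 + αΔT) = 1.317 × (1 + 0.0039×165) = 2.164 Ω
V = IR = 18.5 × 2.164 = 40.0 V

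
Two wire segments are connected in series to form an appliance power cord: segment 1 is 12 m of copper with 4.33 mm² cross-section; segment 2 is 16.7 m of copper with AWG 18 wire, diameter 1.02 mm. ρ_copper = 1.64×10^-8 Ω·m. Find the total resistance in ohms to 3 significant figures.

0.381 Ω

Segment 1: A = 4.33 mm² = 4.330e-06 m²
R₁ = ρL/A = (1.64×10^-8)(12)/(4.330e-06) = 0.04545 Ω
Segment 2: A = π(1.02/2 mm)² = π(5.1000e-04 m)² = 8.171e-07 m²
R₂ = (1.64×10^-8)(16.7)/(8.171e-07) = 0.3352 Ω
R = R₁ + R₂ = 0.381 Ω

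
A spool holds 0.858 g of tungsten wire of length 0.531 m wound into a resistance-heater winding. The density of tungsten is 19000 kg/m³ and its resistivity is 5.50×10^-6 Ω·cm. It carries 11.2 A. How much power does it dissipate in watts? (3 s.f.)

ρ = 5.50×10^-6 Ω·cm = 5.50×10^-8 Ω·m
A = m/(density·L) = 8.580×10^-4/(19000×0.531) = 8.5043e-08 m²
R = ρL/A = (5.50×10^-8)(0.531)/(8.5043e-08) = 0.3434 Ω
P = I²R = (11.2)² × 0.3434 = 43.1 W

43.1 W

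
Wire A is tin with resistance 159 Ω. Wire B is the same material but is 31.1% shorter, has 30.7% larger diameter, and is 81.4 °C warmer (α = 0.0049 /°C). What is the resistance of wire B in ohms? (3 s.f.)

R ∝ ρL/d² with ρ ∝ (1+αΔT), so R_B/R_A = (1 − 31.1/100) × (1 + 30.7/100)⁻² × (1 + 0.0049×81.4)
= 0.689 × 0.5854 × 1.399 = 0.5642
R_B = 0.5642 × 159 = 89.7 Ω

89.7 Ω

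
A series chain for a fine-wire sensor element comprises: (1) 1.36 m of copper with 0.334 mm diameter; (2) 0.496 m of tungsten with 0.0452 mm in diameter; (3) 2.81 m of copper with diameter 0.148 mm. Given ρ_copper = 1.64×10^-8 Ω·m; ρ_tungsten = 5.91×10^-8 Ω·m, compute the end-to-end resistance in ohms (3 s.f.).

Seg 1: A = π(d/2)² = π(1.6700e-04 m)² = 8.762e-08 m²
R_1 = (1.64×10^-8)(1.36)/(8.762e-08) = 0.2546 Ω
Seg 2: A = π(d/2)² = π(2.2600e-05 m)² = 1.605e-09 m²
R_2 = (5.91×10^-8)(0.496)/(1.605e-09) = 18.27 Ω
Seg 3: A = π(d/2)² = π(7.4000e-05 m)² = 1.720e-08 m²
R_3 = (1.64×10^-8)(2.81)/(1.720e-08) = 2.679 Ω
R_total = R_1 + R_2 + R_3 = 21.2 Ω

21.2 Ω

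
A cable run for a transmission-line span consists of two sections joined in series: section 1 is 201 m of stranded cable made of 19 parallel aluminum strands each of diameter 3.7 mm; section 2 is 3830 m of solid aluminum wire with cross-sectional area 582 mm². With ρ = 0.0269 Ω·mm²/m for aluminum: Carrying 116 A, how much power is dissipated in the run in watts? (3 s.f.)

2740 W

ρ = 0.0269 Ω·mm²/m = 2.69×10^-8 Ω·m
Section 1: A_strand = π(1.8500e-03)² = 1.075e-05 m²; R₁ = ρL/(N·A_s) = (2.69×10^-8)(201)/(19×1.075e-05) = 0.02647 Ω
Section 2: A = 582 mm² = 5.820e-04 m²
R₂ = (2.69×10^-8)(3830)/(5.820e-04) = 0.177 Ω
R = R₁ + R₂ = 0.2035 Ω
P = I²R = (116)² × 0.2035 = 2740 W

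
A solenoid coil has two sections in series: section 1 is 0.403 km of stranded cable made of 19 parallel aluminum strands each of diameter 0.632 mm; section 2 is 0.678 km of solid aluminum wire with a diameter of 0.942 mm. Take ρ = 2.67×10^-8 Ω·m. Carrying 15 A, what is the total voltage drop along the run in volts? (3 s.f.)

417 V

Section 1: A_strand = π(3.1600e-04)² = 3.137e-07 m²; R₁ = ρL/(N·A_s) = (2.67×10^-8)(403)/(19×3.137e-07) = 1.805 Ω
Section 2: A = π(d/2)² = π(4.7100e-04 m)² = 6.969e-07 m²
R₂ = (2.67×10^-8)(678)/(6.969e-07) = 25.97 Ω
R = R₁ + R₂ = 27.78 Ω
V = IR = 15 × 27.78 = 417 V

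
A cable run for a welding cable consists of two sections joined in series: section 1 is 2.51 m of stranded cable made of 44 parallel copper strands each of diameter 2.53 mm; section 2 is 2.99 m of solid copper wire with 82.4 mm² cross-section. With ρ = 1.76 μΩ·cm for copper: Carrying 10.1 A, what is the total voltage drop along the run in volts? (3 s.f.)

0.00847 V

ρ = 1.76 μΩ·cm = 1.76×10^-8 Ω·m
Section 1: A_strand = π(1.2650e-03)² = 5.027e-06 m²; R₁ = ρL/(N·A_s) = (1.76×10^-8)(2.51)/(44×5.027e-06) = 1.997×10^-4 Ω
Section 2: A = 82.4 mm² = 8.240e-05 m²
R₂ = (1.76×10^-8)(2.99)/(8.240e-05) = 6.386×10^-4 Ω
R = R₁ + R₂ = 8.384×10^-4 Ω
V = IR = 10.1 × 8.384×10^-4 = 0.00847 V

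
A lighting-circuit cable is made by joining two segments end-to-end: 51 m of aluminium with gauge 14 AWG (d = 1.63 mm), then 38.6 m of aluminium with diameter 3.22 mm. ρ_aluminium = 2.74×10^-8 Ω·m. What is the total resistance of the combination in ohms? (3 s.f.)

Segment 1: A = π(1.63/2 mm)² = π(8.1500e-04 m)² = 2.087e-06 m²
R₁ = ρL/A = (2.74×10^-8)(51)/(2.087e-06) = 0.6697 Ω
Segment 2: A = π(d/2)² = π(1.6100e-03 m)² = 8.143e-06 m²
R₂ = (2.74×10^-8)(38.6)/(8.143e-06) = 0.1299 Ω
R = R₁ + R₂ = 0.800 Ω

0.800 Ω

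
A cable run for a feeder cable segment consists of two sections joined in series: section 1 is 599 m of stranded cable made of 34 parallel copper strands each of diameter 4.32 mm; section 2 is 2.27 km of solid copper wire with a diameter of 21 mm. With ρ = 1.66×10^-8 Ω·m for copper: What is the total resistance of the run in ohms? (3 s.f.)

0.129 Ω

Section 1: A_strand = π(2.1600e-03)² = 1.466e-05 m²; R₁ = ρL/(N·A_s) = (1.66×10^-8)(599)/(34×1.466e-05) = 0.01995 Ω
Section 2: A = π(d/2)² = π(1.0500e-02 m)² = 3.464e-04 m²
R₂ = (1.66×10^-8)(2270)/(3.464e-04) = 0.1088 Ω
R = R₁ + R₂ = 0.129 Ω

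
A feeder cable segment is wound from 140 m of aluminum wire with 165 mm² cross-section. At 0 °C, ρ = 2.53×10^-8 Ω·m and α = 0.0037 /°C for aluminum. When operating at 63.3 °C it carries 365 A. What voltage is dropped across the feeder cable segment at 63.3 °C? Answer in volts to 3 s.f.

9.67 V

A = 165 mm² = 1.650e-04 m²
R₍0₎ = ρL/A = (2.53×10^-8)(140)/(1.650e-04) = 0.02147 Ω
R₍63.3₎ = R₍0₎(1 + αΔT) = 0.02147 × (1 + 0.0037×63.3) = 0.02649 Ω
V = IR = 365 × 0.02649 = 9.67 V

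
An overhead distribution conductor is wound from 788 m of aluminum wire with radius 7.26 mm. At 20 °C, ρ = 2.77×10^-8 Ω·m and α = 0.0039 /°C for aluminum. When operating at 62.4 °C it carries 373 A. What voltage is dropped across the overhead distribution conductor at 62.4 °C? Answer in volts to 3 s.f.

A = πr² = π(7.2600e-03 m)² = 1.656e-04 m²
R₍20₎ = ρL/A = (2.77×10^-8)(788)/(1.656e-04) = 0.1318 Ω
R₍62.4₎ = R₍20₎(1 + αΔT) = 0.1318 × (1 + 0.0039×42.4) = 0.1536 Ω
V = IR = 373 × 0.1536 = 57.3 V

57.3 V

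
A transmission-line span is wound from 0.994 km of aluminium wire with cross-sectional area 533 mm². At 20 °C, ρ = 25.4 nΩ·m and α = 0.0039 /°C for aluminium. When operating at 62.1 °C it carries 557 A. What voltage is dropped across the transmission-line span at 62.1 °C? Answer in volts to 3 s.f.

30.7 V

ρ = 25.4 nΩ·m = 2.54×10^-8 Ω·m
A = 533 mm² = 5.330e-04 m²
R₍20₎ = ρL/A = (2.54×10^-8)(994)/(5.330e-04) = 0.04737 Ω
R₍62.1₎ = R₍20₎(1 + αΔT) = 0.04737 × (1 + 0.0039×42.1) = 0.05515 Ω
V = IR = 557 × 0.05515 = 30.7 V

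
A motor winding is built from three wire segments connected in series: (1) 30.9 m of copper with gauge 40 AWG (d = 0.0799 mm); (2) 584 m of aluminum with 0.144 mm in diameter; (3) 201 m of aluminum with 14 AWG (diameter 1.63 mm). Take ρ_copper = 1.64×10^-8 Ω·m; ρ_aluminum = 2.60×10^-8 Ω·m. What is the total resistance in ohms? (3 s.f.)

1040 Ω

Seg 1: A = π(0.0799/2 mm)² = π(3.9950e-05 m)² = 5.014e-09 m²
R_1 = (1.64×10^-8)(30.9)/(5.014e-09) = 101.1 Ω
Seg 2: A = π(d/2)² = π(7.2000e-05 m)² = 1.629e-08 m²
R_2 = (2.60×10^-8)(584)/(1.629e-08) = 932.3 Ω
Seg 3: A = π(1.63/2 mm)² = π(8.1500e-04 m)² = 2.087e-06 m²
R_3 = (2.60×10^-8)(201)/(2.087e-06) = 2.504 Ω
R_total = R_1 + R_2 + R_3 = 1040 Ω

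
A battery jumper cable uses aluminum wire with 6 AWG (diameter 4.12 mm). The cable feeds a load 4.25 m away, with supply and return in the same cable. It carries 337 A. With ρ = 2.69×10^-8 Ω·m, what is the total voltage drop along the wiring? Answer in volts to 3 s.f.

5.78 V

A = π(4.12/2 mm)² = π(2.0600e-03 m)² = 1.333e-05 m²
Total conductor length (both ways) L = 2 × 4.25 = 8.5 m
R = ρL/A = (2.69×10^-8)(8.5)/(1.333e-05) = 0.01715 Ω
V = IR = 337 × 0.01715 = 5.78 V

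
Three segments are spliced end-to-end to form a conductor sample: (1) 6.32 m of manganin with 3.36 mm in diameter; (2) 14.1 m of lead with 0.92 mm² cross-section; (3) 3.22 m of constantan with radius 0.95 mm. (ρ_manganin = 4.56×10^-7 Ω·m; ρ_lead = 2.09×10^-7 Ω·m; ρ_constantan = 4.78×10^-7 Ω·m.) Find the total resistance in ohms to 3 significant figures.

Seg 1: A = π(d/2)² = π(1.6800e-03 m)² = 8.867e-06 m²
R_1 = (4.56×10^-7)(6.32)/(8.867e-06) = 0.325 Ω
Seg 2: A = 0.92 mm² = 9.200e-07 m²
R_2 = (2.09×10^-7)(14.1)/(9.200e-07) = 3.203 Ω
Seg 3: A = πr² = π(9.5000e-04 m)² = 2.835e-06 m²
R_3 = (4.78×10^-7)(3.22)/(2.835e-06) = 0.5429 Ω
R_total = R_1 + R_2 + R_3 = 4.07 Ω

4.07 Ω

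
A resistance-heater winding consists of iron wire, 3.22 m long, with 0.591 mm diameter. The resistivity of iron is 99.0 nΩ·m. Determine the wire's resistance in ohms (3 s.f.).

ρ = 99.0 nΩ·m = 9.90×10^-8 Ω·m
A = π(d/2)² = π(2.9550e-04 m)² = 2.743e-07 m²
R = ρL/A = (9.90×10^-8)(3.22 m)/(2.743e-07 m²) = 1.16 Ω

1.16 Ω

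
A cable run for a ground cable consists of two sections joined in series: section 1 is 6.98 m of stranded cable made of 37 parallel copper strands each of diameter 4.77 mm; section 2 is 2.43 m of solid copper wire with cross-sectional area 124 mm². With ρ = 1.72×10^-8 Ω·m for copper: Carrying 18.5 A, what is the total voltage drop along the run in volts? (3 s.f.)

0.00959 V

Section 1: A_strand = π(2.3850e-03)² = 1.787e-05 m²; R₁ = ρL/(N·A_s) = (1.72×10^-8)(6.98)/(37×1.787e-05) = 1.816×10^-4 Ω
Section 2: A = 124 mm² = 1.240e-04 m²
R₂ = (1.72×10^-8)(2.43)/(1.240e-04) = 3.371×10^-4 Ω
R = R₁ + R₂ = 5.186×10^-4 Ω
V = IR = 18.5 × 5.186×10^-4 = 0.00959 V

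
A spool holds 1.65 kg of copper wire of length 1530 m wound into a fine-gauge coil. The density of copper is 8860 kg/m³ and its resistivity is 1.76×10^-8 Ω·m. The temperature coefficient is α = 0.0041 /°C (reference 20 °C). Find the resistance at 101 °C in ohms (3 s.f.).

A = m/(density·L) = 1.65/(8860×1530) = 1.2172e-07 m²
R = ρL/A = (1.76×10^-8)(1530)/(1.2172e-07) = 221.2 Ω
R(101 °C) = 221.2 × (1 + 0.0041×81) = 295 Ω

295 Ω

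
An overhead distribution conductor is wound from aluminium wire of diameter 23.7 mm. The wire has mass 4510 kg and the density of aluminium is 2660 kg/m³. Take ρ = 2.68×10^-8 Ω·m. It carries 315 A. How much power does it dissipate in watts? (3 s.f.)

23200 W

A = π(d/2)² = π(1.1850e-02 m)² = 4.4115e-04 m²
L = m/(density·A) = 4510/(2660×4.4115e-04) = 3843 m
R = ρL/A = (2.68×10^-8)(3843)/(4.4115e-04) = 0.2335 Ω
P = I²R = (315)² × 0.2335 = 23200 W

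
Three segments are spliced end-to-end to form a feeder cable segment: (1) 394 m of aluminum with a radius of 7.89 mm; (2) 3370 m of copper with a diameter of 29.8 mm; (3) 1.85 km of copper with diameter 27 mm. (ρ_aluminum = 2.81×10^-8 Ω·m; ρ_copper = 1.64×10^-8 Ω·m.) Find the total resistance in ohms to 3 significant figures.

Seg 1: A = πr² = π(7.8900e-03 m)² = 1.956e-04 m²
R_1 = (2.81×10^-8)(394)/(1.956e-04) = 0.05661 Ω
Seg 2: A = π(d/2)² = π(1.4900e-02 m)² = 6.975e-04 m²
R_2 = (1.64×10^-8)(3370)/(6.975e-04) = 0.07924 Ω
Seg 3: A = π(d/2)² = π(1.3500e-02 m)² = 5.726e-04 m²
R_3 = (1.64×10^-8)(1850)/(5.726e-04) = 0.05299 Ω
R_total = R_1 + R_2 + R_3 = 0.189 Ω

0.189 Ω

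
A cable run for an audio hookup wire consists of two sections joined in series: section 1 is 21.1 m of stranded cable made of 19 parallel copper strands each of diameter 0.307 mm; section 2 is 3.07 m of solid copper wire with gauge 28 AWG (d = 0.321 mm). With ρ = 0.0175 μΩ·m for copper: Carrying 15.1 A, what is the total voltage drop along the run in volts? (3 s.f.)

ρ = 0.0175 μΩ·m = 1.75×10^-8 Ω·m
Section 1: A_strand = π(1.5350e-04)² = 7.402e-08 m²; R₁ = ρL/(N·A_s) = (1.75×10^-8)(21.1)/(19×7.402e-08) = 0.2625 Ω
Section 2: A = π(0.321/2 mm)² = π(1.6050e-04 m)² = 8.093e-08 m²
R₂ = (1.75×10^-8)(3.07)/(8.093e-08) = 0.6639 Ω
R = R₁ + R₂ = 0.9264 Ω
V = IR = 15.1 × 0.9264 = 14.0 V

14.0 V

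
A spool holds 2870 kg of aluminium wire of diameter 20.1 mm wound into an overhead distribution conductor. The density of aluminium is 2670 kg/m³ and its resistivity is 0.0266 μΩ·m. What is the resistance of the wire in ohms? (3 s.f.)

ρ = 0.0266 μΩ·m = 2.66×10^-8 Ω·m
A = π(d/2)² = π(1.0050e-02 m)² = 3.1731e-04 m²
L = m/(density·A) = 2870/(2670×3.1731e-04) = 3388 m
R = ρL/A = (2.66×10^-8)(3388)/(3.1731e-04) = 0.284 Ω

0.284 Ω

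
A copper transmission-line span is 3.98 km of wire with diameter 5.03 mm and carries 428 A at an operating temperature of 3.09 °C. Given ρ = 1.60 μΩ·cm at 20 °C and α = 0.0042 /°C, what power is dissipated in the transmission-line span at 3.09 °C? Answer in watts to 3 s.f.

5.45×10^5 W

ρ = 1.60 μΩ·cm = 1.60×10^-8 Ω·m
A = π(d/2)² = π(2.5150e-03 m)² = 1.987e-05 m²
R₍20₎ = ρL/A = (1.60×10^-8)(3980)/(1.987e-05) = 3.205 Ω
R₍3.09₎ = R₍20₎(1 + αΔT) = 3.205 × (1 + 0.0042×-16.9) = 2.977 Ω
P = I²R = (428)² × 2.977 = 5.45×10^5 W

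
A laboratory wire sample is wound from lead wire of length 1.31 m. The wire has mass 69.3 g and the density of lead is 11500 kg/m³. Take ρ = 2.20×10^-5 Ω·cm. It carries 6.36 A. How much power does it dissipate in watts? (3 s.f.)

ρ = 2.20×10^-5 Ω·cm = 2.20×10^-7 Ω·m
A = m/(density·L) = 0.0693/(11500×1.31) = 4.6001e-06 m²
R = ρL/A = (2.20×10^-7)(1.31)/(4.6001e-06) = 0.06265 Ω
P = I²R = (6.36)² × 0.06265 = 2.53 W

2.53 W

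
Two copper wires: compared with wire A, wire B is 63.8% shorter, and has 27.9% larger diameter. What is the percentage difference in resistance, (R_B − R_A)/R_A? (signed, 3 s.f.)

-77.9%

R ∝ L/d², so R_B/R_A = (1 − 63.8/100) × (1 + 27.9/100)⁻²
= 0.362 × 0.6113 = 0.2213
(R_B − R_A)/R_A = 0.2213 − 1 = -77.9%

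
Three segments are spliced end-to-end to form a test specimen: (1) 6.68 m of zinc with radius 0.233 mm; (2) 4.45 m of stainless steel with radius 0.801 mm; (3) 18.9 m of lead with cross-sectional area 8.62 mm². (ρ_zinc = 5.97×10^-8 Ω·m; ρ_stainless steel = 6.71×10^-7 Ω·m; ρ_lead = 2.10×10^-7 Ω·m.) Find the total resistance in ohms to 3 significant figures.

4.28 Ω

Seg 1: A = πr² = π(2.3300e-04 m)² = 1.706e-07 m²
R_1 = (5.97×10^-8)(6.68)/(1.706e-07) = 2.338 Ω
Seg 2: A = πr² = π(8.0100e-04 m)² = 2.016e-06 m²
R_2 = (6.71×10^-7)(4.45)/(2.016e-06) = 1.481 Ω
Seg 3: A = 8.62 mm² = 8.620e-06 m²
R_3 = (2.10×10^-7)(18.9)/(8.620e-06) = 0.4604 Ω
R_total = R_1 + R_2 + R_3 = 4.28 Ω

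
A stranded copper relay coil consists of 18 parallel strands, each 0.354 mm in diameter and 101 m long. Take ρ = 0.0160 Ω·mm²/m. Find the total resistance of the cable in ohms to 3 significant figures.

ρ = 0.0160 Ω·mm²/m = 1.60×10^-8 Ω·m
A_strand = π(1.7700e-04 m)² = 9.842e-08 m²
R_strand = ρL/A = (1.60×10^-8)(101)/(9.842e-08) = 16.42 Ω
R_total = R_strand/N = 16.42/18 = 0.912 Ω

0.912 Ω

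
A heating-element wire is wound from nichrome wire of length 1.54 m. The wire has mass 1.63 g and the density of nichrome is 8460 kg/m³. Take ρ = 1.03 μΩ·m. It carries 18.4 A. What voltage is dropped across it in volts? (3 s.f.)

ρ = 1.03 μΩ·m = 1.03×10^-6 Ω·m
A = m/(density·L) = 0.00163/(8460×1.54) = 1.2511e-07 m²
R = ρL/A = (1.03×10^-6)(1.54)/(1.2511e-07) = 12.68 Ω
V = IR = 18.4 × 12.68 = 233 V

233 V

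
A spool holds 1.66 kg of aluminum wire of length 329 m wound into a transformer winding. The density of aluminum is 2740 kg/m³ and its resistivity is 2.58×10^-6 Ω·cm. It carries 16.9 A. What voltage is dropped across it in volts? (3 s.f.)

77.9 V

ρ = 2.58×10^-6 Ω·cm = 2.58×10^-8 Ω·m
A = m/(density·L) = 1.66/(2740×329) = 1.8415e-06 m²
R = ρL/A = (2.58×10^-8)(329)/(1.8415e-06) = 4.61 Ω
V = IR = 16.9 × 4.61 = 77.9 V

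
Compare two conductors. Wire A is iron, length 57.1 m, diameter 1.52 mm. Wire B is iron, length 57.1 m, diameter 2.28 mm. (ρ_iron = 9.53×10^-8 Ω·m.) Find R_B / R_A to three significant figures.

R ∝ ρL/d², so R_B/R_A = (d_A/d_B)²
= (1.52/2.28)² = 0.444

0.444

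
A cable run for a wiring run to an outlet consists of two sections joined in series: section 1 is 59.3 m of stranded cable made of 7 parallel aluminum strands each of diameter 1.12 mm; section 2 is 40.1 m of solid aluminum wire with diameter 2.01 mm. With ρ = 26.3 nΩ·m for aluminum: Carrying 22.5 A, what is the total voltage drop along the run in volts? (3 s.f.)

12.6 V

ρ = 26.3 nΩ·m = 2.63×10^-8 Ω·m
Section 1: A_strand = π(5.6000e-04)² = 9.852e-07 m²; R₁ = ρL/(N·A_s) = (2.63×10^-8)(59.3)/(7×9.852e-07) = 0.2261 Ω
Section 2: A = π(d/2)² = π(1.0050e-03 m)² = 3.173e-06 m²
R₂ = (2.63×10^-8)(40.1)/(3.173e-06) = 0.3324 Ω
R = R₁ + R₂ = 0.5585 Ω
V = IR = 22.5 × 0.5585 = 12.6 V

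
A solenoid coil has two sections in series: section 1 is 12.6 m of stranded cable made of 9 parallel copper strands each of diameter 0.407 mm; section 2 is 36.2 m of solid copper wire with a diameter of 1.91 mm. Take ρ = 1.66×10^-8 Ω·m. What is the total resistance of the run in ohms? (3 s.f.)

Section 1: A_strand = π(2.0350e-04)² = 1.301e-07 m²; R₁ = ρL/(N·A_s) = (1.66×10^-8)(12.6)/(9×1.301e-07) = 0.1786 Ω
Section 2: A = π(d/2)² = π(9.5500e-04 m)² = 2.865e-06 m²
R₂ = (1.66×10^-8)(36.2)/(2.865e-06) = 0.2097 Ω
R = R₁ + R₂ = 0.388 Ω

0.388 Ω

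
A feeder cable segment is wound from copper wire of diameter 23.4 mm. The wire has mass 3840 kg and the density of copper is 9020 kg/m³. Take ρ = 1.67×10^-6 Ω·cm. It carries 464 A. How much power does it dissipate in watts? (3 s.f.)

8280 W

ρ = 1.67×10^-6 Ω·cm = 1.67×10^-8 Ω·m
A = π(d/2)² = π(1.1700e-02 m)² = 4.3005e-04 m²
L = m/(density·A) = 3840/(9020×4.3005e-04) = 989.9 m
R = ρL/A = (1.67×10^-8)(989.9)/(4.3005e-04) = 0.03844 Ω
P = I²R = (464)² × 0.03844 = 8280 W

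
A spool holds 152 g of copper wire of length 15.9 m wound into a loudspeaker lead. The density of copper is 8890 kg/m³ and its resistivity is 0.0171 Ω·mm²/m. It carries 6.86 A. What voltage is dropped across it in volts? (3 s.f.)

1.73 V

ρ = 0.0171 Ω·mm²/m = 1.71×10^-8 Ω·m
A = m/(density·L) = 0.152/(8890×15.9) = 1.0753e-06 m²
R = ρL/A = (1.71×10^-8)(15.9)/(1.0753e-06) = 0.2528 Ω
V = IR = 6.86 × 0.2528 = 1.73 V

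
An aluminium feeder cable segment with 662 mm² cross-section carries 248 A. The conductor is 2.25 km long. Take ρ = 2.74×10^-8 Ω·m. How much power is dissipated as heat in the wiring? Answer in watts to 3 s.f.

5730 W

A = 662 mm² = 6.620e-04 m²
R = ρL/A = (2.74×10^-8)(2250)/(6.620e-04) = 0.09313 Ω
P = I²R = (248)² × 0.09313 = 5730 W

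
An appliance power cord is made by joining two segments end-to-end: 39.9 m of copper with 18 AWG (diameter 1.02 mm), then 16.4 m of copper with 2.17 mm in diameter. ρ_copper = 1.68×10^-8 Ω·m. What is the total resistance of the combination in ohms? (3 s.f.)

0.895 Ω

Segment 1: A = π(1.02/2 mm)² = π(5.1000e-04 m)² = 8.171e-07 m²
R₁ = ρL/A = (1.68×10^-8)(39.9)/(8.171e-07) = 0.8203 Ω
Segment 2: A = π(d/2)² = π(1.0850e-03 m)² = 3.698e-06 m²
R₂ = (1.68×10^-8)(16.4)/(3.698e-06) = 0.0745 Ω
R = R₁ + R₂ = 0.895 Ω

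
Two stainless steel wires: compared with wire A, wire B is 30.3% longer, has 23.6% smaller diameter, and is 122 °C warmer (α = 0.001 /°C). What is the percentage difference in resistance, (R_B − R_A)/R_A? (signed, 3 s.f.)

R ∝ ρL/d² with ρ ∝ (1+αΔT), so R_B/R_A = (1 + 30.3/100) × (1 − 23.6/100)⁻² × (1 + 0.001×122)
= 1.303 × 1.713 × 1.122 = 2.505
(R_B − R_A)/R_A = 2.505 − 1 = 150%

150%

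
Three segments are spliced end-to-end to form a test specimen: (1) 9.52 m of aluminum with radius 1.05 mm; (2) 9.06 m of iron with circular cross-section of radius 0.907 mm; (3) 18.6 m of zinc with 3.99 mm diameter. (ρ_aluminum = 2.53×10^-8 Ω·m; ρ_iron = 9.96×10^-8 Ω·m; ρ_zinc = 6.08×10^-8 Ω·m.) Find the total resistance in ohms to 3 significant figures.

0.509 Ω

Seg 1: A = πr² = π(1.0500e-03 m)² = 3.464e-06 m²
R_1 = (2.53×10^-8)(9.52)/(3.464e-06) = 0.06954 Ω
Seg 2: A = πr² = π(9.0700e-04 m)² = 2.584e-06 m²
R_2 = (9.96×10^-8)(9.06)/(2.584e-06) = 0.3492 Ω
Seg 3: A = π(d/2)² = π(1.9950e-03 m)² = 1.250e-05 m²
R_3 = (6.08×10^-8)(18.6)/(1.250e-05) = 0.09044 Ω
R_total = R_1 + R_2 + R_3 = 0.509 Ω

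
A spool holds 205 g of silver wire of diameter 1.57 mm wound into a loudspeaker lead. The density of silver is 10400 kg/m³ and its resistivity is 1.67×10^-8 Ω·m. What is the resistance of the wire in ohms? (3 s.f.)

0.0878 Ω

A = π(d/2)² = π(7.8500e-04 m)² = 1.9359e-06 m²
L = m/(density·A) = 0.205/(10400×1.9359e-06) = 10.18 m
R = ρL/A = (1.67×10^-8)(10.18)/(1.9359e-06) = 0.0878 Ω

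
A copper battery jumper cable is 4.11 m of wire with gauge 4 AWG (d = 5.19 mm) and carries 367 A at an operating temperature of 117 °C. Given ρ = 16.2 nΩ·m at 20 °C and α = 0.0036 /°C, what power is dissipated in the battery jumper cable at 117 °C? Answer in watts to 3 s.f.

ρ = 16.2 nΩ·m = 1.62×10^-8 Ω·m
A = π(5.19/2 mm)² = π(2.5950e-03 m)² = 2.116e-05 m²
R₍20₎ = ρL/A = (1.62×10^-8)(4.11)/(2.116e-05) = 0.003147 Ω
R₍117₎ = R₍20₎(1 + αΔT) = 0.003147 × (1 + 0.0036×97) = 0.004246 Ω
P = I²R = (367)² × 0.004246 = 572 W

572 W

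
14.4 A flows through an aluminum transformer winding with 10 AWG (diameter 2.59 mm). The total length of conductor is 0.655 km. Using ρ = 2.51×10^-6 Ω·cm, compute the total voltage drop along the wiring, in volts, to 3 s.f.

ρ = 2.51×10^-6 Ω·cm = 2.51×10^-8 Ω·m
A = π(2.59/2 mm)² = π(1.2950e-03 m)² = 5.269e-06 m²
R = ρL/A = (2.51×10^-8)(655)/(5.269e-06) = 3.121 Ω
V = IR = 14.4 × 3.121 = 44.9 V

44.9 V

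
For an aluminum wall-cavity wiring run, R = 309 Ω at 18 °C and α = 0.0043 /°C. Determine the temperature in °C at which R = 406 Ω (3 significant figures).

91.0 °C

R = R₀(1 + α(T − T₀)) ⇒ T = T₀ + (R/R₀ − 1)/α
T = 18 + (406/309 − 1)/0.0043 = 18 + (0.3139)/0.0043 = 91.0 °C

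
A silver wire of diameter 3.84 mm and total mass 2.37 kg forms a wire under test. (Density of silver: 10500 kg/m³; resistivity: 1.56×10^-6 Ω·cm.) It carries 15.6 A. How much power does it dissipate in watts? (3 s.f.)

ρ = 1.56×10^-6 Ω·cm = 1.56×10^-8 Ω·m
A = π(d/2)² = π(1.9200e-03 m)² = 1.1581e-05 m²
L = m/(density·A) = 2.37/(10500×1.1581e-05) = 19.49 m
R = ρL/A = (1.56×10^-8)(19.49)/(1.1581e-05) = 0.02625 Ω
P = I²R = (15.6)² × 0.02625 = 6.39 W

6.39 W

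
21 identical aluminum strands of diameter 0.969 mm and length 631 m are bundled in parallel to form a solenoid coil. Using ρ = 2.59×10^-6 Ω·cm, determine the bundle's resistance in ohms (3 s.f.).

ρ = 2.59×10^-6 Ω·cm = 2.59×10^-8 Ω·m
A_strand = π(4.8450e-04 m)² = 7.375e-07 m²
R_strand = ρL/A = (2.59×10^-8)(631)/(7.375e-07) = 22.16 Ω
R_total = R_strand/N = 22.16/21 = 1.06 Ω

1.06 Ω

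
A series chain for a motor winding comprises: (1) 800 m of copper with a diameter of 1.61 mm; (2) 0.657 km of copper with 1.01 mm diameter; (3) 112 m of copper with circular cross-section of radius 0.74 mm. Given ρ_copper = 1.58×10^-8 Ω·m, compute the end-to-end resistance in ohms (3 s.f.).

20.2 Ω

Seg 1: A = π(d/2)² = π(8.0500e-04 m)² = 2.036e-06 m²
R_1 = (1.58×10^-8)(800)/(2.036e-06) = 6.209 Ω
Seg 2: A = π(d/2)² = π(5.0500e-04 m)² = 8.012e-07 m²
R_2 = (1.58×10^-8)(657)/(8.012e-07) = 12.96 Ω
Seg 3: A = πr² = π(7.4000e-04 m)² = 1.720e-06 m²
R_3 = (1.58×10^-8)(112)/(1.720e-06) = 1.029 Ω
R_total = R_1 + R_2 + R_3 = 20.2 Ω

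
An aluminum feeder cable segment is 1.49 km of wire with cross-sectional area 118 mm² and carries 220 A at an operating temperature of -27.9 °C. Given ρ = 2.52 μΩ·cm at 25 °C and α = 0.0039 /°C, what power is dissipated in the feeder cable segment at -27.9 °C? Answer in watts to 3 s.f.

12200 W

ρ = 2.52 μΩ·cm = 2.52×10^-8 Ω·m
A = 118 mm² = 1.180e-04 m²
R₍25₎ = ρL/A = (2.52×10^-8)(1490)/(1.180e-04) = 0.3182 Ω
R₍-27.9₎ = R₍25₎(1 + αΔT) = 0.3182 × (1 + 0.0039×-52.9) = 0.2526 Ω
P = I²R = (220)² × 0.2526 = 12200 W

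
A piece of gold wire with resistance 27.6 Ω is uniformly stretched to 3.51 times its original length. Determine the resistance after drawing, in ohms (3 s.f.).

Volume constant ⇒ A' = A/k with k = 3.51. R' = ρ(kL)/(A/k) = k²R.
R' = 12.32 × 27.6 = 340 Ω

340 Ω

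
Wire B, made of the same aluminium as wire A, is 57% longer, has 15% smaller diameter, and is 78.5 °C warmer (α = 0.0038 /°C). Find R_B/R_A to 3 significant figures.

R ∝ ρL/d² with ρ ∝ (1+αΔT), so R_B/R_A = (1 + 57/100) × (1 − 15/100)⁻² × (1 + 0.0038×78.5)
= 1.57 × 1.384 × 1.298 = 2.82

2.82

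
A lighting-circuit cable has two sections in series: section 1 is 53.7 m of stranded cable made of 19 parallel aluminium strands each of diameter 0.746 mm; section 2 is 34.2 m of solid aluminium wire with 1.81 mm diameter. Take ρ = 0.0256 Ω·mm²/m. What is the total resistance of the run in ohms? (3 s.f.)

0.506 Ω

ρ = 0.0256 Ω·mm²/m = 2.56×10^-8 Ω·m
Section 1: A_strand = π(3.7300e-04)² = 4.371e-07 m²; R₁ = ρL/(N·A_s) = (2.56×10^-8)(53.7)/(19×4.371e-07) = 0.1655 Ω
Section 2: A = π(d/2)² = π(9.0500e-04 m)² = 2.573e-06 m²
R₂ = (2.56×10^-8)(34.2)/(2.573e-06) = 0.3403 Ω
R = R₁ + R₂ = 0.506 Ω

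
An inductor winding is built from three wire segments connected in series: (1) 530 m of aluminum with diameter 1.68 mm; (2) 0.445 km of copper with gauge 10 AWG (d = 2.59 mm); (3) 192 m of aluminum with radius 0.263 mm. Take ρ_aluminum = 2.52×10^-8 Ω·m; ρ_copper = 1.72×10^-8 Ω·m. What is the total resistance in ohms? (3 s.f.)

Seg 1: A = π(d/2)² = π(8.4000e-04 m)² = 2.217e-06 m²
R_1 = (2.52×10^-8)(530)/(2.217e-06) = 6.025 Ω
Seg 2: A = π(2.59/2 mm)² = π(1.2950e-03 m)² = 5.269e-06 m²
R_2 = (1.72×10^-8)(445)/(5.269e-06) = 1.453 Ω
Seg 3: A = πr² = π(2.6300e-04 m)² = 2.173e-07 m²
R_3 = (2.52×10^-8)(192)/(2.173e-07) = 22.27 Ω
R_total = R_1 + R_2 + R_3 = 29.7 Ω

29.7 Ω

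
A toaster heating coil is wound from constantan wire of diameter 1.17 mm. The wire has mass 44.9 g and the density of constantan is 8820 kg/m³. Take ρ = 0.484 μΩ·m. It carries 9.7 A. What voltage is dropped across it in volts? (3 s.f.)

ρ = 0.484 μΩ·m = 4.84×10^-7 Ω·m
A = π(d/2)² = π(5.8500e-04 m)² = 1.0751e-06 m²
L = m/(density·A) = 0.0449/(8820×1.0751e-06) = 4.735 m
R = ρL/A = (4.84×10^-7)(4.735)/(1.0751e-06) = 2.132 Ω
V = IR = 9.7 × 2.132 = 20.7 V

20.7 V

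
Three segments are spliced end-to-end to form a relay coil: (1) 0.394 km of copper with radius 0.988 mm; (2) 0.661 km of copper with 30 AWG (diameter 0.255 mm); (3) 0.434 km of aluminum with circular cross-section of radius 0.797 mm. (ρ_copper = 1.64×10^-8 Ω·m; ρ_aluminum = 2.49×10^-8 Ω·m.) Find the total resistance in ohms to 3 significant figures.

220 Ω

Seg 1: A = πr² = π(9.8800e-04 m)² = 3.067e-06 m²
R_1 = (1.64×10^-8)(394)/(3.067e-06) = 2.107 Ω
Seg 2: A = π(0.255/2 mm)² = π(1.2750e-04 m)² = 5.107e-08 m²
R_2 = (1.64×10^-8)(661)/(5.107e-08) = 212.3 Ω
Seg 3: A = πr² = π(7.9700e-04 m)² = 1.996e-06 m²
R_3 = (2.49×10^-8)(434)/(1.996e-06) = 5.415 Ω
R_total = R_1 + R_2 + R_3 = 220 Ω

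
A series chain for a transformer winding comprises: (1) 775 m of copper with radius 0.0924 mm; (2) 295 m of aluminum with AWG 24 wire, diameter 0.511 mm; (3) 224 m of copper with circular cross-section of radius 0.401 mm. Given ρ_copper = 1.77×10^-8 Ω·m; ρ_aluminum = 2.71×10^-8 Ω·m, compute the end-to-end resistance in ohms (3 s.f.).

558 Ω

Seg 1: A = πr² = π(9.2400e-05 m)² = 2.682e-08 m²
R_1 = (1.77×10^-8)(775)/(2.682e-08) = 511.4 Ω
Seg 2: A = π(0.511/2 mm)² = π(2.5550e-04 m)² = 2.051e-07 m²
R_2 = (2.71×10^-8)(295)/(2.051e-07) = 38.98 Ω
Seg 3: A = πr² = π(4.0100e-04 m)² = 5.052e-07 m²
R_3 = (1.77×10^-8)(224)/(5.052e-07) = 7.848 Ω
R_total = R_1 + R_2 + R_3 = 558 Ω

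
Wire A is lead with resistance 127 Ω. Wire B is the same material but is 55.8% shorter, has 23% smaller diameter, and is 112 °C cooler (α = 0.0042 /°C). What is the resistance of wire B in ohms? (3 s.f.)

R ∝ ρL/d² with ρ ∝ (1+αΔT), so R_B/R_A = (1 − 55.8/100) × (1 − 23/100)⁻² × (1 − 0.0042×112)
= 0.442 × 1.687 × 0.5296 = 0.3948
R_B = 0.3948 × 127 = 50.1 Ω

50.1 Ω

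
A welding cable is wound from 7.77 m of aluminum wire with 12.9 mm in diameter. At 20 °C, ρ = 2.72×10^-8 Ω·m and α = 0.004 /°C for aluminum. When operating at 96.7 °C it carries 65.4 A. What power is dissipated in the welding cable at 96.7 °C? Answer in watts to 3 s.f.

A = π(d/2)² = π(6.4500e-03 m)² = 1.307e-04 m²
R₍20₎ = ρL/A = (2.72×10^-8)(7.77)/(1.307e-04) = 0.001617 Ω
R₍96.7₎ = R₍20₎(1 + αΔT) = 0.001617 × (1 + 0.004×76.7) = 0.002113 Ω
P = I²R = (65.4)² × 0.002113 = 9.04 W

9.04 W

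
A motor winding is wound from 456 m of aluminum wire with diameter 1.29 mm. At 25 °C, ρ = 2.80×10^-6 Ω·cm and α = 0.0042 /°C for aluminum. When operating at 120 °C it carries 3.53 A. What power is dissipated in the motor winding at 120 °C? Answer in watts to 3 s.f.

ρ = 2.80×10^-6 Ω·cm = 2.80×10^-8 Ω·m
A = π(d/2)² = π(6.4500e-04 m)² = 1.307e-06 m²
R₍25₎ = ρL/A = (2.80×10^-8)(456)/(1.307e-06) = 9.769 Ω
R₍120₎ = R₍25₎(1 + αΔT) = 9.769 × (1 + 0.0042×95) = 13.67 Ω
P = I²R = (3.53)² × 13.67 = 170 W

170 W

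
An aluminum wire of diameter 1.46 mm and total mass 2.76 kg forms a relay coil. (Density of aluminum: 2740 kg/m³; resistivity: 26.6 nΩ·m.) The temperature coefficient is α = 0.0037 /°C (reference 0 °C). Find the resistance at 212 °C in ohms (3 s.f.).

17.1 Ω

ρ = 26.6 nΩ·m = 2.66×10^-8 Ω·m
A = π(d/2)² = π(7.3000e-04 m)² = 1.6742e-06 m²
L = m/(density·A) = 2.76/(2740×1.6742e-06) = 601.7 m
R = ρL/A = (2.66×10^-8)(601.7)/(1.6742e-06) = 9.56 Ω
R(212 °C) = 9.56 × (1 + 0.0037×212) = 17.1 Ω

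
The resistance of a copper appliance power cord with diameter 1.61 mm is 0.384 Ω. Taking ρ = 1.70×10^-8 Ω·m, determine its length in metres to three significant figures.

46.0 m

A = π(d/2)² = π(8.0500e-04 m)² = 2.036e-06 m²
L = RA/ρ = (0.384)(2.036e-06)/(1.70×10^-8) = 46.0 m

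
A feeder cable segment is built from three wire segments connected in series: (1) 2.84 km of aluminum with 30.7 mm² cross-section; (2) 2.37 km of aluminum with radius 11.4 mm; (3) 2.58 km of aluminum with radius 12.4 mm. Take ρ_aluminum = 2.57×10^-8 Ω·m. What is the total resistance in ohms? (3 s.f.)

2.66 Ω

Seg 1: A = 30.7 mm² = 3.070e-05 m²
R_1 = (2.57×10^-8)(2840)/(3.070e-05) = 2.377 Ω
Seg 2: A = πr² = π(1.1400e-02 m)² = 4.083e-04 m²
R_2 = (2.57×10^-8)(2370)/(4.083e-04) = 0.1492 Ω
Seg 3: A = πr² = π(1.2400e-02 m)² = 4.831e-04 m²
R_3 = (2.57×10^-8)(2580)/(4.831e-04) = 0.1373 Ω
R_total = R_1 + R_2 + R_3 = 2.66 Ω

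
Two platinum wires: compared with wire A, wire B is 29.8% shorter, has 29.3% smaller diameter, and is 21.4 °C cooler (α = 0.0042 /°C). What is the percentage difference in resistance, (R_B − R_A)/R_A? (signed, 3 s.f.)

R ∝ ρL/d² with ρ ∝ (1+αΔT), so R_B/R_A = (1 − 29.8/100) × (1 − 29.3/100)⁻² × (1 − 0.0042×21.4)
= 0.702 × 2.001 × 0.9101 = 1.278
(R_B − R_A)/R_A = 1.278 − 1 = 27.8%

27.8%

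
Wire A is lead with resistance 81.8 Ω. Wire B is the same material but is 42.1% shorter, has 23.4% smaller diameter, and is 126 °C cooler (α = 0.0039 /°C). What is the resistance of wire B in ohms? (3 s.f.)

R ∝ ρL/d² with ρ ∝ (1+αΔT), so R_B/R_A = (1 − 42.1/100) × (1 − 23.4/100)⁻² × (1 − 0.0039×126)
= 0.579 × 1.704 × 0.5086 = 0.5019
R_B = 0.5019 × 81.8 = 41.1 Ω

41.1 Ω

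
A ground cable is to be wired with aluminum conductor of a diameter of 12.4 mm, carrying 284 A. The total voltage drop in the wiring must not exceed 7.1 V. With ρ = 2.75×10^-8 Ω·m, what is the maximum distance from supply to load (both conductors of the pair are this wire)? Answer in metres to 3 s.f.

54.9 m

A = π(d/2)² = π(6.2000e-03 m)² = 1.208e-04 m²
L_max = V_max·A/(2·ρI) = (7.1)(1.208e-04)/(2×2.75×10^-8×284) = 54.9 m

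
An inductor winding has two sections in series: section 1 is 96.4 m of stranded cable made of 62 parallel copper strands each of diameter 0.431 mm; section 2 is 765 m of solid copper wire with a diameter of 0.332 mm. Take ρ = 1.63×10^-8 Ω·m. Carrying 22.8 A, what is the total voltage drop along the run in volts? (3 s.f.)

Section 1: A_strand = π(2.1550e-04)² = 1.459e-07 m²; R₁ = ρL/(N·A_s) = (1.63×10^-8)(96.4)/(62×1.459e-07) = 0.1737 Ω
Section 2: A = π(d/2)² = π(1.6600e-04 m)² = 8.657e-08 m²
R₂ = (1.63×10^-8)(765)/(8.657e-08) = 144 Ω
R = R₁ + R₂ = 144.2 Ω
V = IR = 22.8 × 144.2 = 3290 V

3290 V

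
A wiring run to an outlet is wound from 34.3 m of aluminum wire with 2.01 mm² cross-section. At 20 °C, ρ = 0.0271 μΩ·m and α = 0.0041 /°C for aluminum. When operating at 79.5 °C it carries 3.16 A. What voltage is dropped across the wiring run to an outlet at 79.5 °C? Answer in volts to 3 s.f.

1.82 V

ρ = 0.0271 μΩ·m = 2.71×10^-8 Ω·m
A = 2.01 mm² = 2.010e-06 m²
R₍20₎ = ρL/A = (2.71×10^-8)(34.3)/(2.010e-06) = 0.4625 Ω
R₍79.5₎ = R₍20₎(1 + αΔT) = 0.4625 × (1 + 0.0041×59.5) = 0.5753 Ω
V = IR = 3.16 × 0.5753 = 1.82 V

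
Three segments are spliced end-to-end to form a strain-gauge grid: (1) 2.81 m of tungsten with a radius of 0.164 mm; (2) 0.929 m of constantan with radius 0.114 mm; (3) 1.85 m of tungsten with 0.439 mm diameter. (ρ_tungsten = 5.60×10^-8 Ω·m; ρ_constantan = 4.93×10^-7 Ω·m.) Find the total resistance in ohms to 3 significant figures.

13.8 Ω

Seg 1: A = πr² = π(1.6400e-04 m)² = 8.450e-08 m²
R_1 = (5.60×10^-8)(2.81)/(8.450e-08) = 1.862 Ω
Seg 2: A = πr² = π(1.1400e-04 m)² = 4.083e-08 m²
R_2 = (4.93×10^-7)(0.929)/(4.083e-08) = 11.22 Ω
Seg 3: A = π(d/2)² = π(2.1950e-04 m)² = 1.514e-07 m²
R_3 = (5.60×10^-8)(1.85)/(1.514e-07) = 0.6844 Ω
R_total = R_1 + R_2 + R_3 = 13.8 Ω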